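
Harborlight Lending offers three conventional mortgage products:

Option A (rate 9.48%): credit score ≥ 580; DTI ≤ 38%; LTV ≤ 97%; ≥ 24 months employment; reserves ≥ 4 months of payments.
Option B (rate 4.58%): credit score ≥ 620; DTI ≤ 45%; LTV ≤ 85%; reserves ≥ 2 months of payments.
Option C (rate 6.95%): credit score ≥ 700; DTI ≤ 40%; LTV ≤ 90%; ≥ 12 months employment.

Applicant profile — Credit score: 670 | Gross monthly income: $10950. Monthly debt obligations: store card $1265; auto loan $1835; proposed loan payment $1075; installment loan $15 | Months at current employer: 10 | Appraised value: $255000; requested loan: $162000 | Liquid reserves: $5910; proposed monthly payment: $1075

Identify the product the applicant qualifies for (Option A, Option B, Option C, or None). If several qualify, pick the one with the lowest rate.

Total debts = (1,265 + 1,835 + 1,075 + 15) = 4,190; DTI = 4,190/10,950 = 38.3%.
LTV = 162,000/255,000 = 63.5%.
Reserves = 5,910/1,075 = 5.5 months.
Option A: score 670 ≥ 580; DTI 38.3% > 38%; LTV 63.5% ≤ 97%; employment 10 < 24 mo; reserves 5.5 ≥ 4 mo → does not qualify.
Option B: score 670 ≥ 620; DTI 38.3% ≤ 45%; LTV 63.5% ≤ 85%; reserves 5.5 ≥ 2 mo → qualifies.
Option C: score 670 < 700; DTI 38.3% ≤ 40%; LTV 63.5% ≤ 90%; employment 10 < 12 mo → does not qualify.

Option B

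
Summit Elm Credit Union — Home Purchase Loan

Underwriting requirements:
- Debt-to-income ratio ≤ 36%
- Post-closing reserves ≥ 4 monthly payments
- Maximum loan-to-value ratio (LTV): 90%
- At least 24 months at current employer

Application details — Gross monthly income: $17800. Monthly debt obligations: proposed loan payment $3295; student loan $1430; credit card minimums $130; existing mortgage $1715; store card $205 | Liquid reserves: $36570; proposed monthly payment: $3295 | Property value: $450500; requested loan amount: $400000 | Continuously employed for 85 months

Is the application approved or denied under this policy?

Total monthly debts = (3,295 + 1,430 + 130 + 1,715 + 205) = 6,775. Debt-to-income = 6,775/17,800 = 38.1% — over 36% limit
Reserves: 36,570 ÷ 3,295 = 11.1 months (meets 4-month minimum)
LTV = 400,000/450,500 = 88.8% ≤ 90%
Employment 85 ≥ 24 months
Fails on DTI.

Denied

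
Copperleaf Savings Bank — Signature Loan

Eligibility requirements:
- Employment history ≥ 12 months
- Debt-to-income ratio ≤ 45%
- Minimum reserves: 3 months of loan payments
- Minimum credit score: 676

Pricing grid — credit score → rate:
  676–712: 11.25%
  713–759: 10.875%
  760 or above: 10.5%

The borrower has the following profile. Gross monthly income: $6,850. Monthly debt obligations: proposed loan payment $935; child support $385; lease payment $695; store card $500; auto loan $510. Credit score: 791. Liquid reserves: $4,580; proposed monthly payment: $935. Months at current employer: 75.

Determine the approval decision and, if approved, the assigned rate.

Approved at 10.5%

Credit score 791 ≥ 676 (meets minimum)
Employment 75 ≥ 12 months
Total monthly debts = (935 + 385 + 695 + 500 + 510) = 3,025. DTI: 3,025 ÷ 6,850 = 44.2%, within the 45% cap
Reserves = 4,580/935 = 4.9 months ≥ 3
All requirements met. Score 791 falls in the 760 or above tier → 10.5%.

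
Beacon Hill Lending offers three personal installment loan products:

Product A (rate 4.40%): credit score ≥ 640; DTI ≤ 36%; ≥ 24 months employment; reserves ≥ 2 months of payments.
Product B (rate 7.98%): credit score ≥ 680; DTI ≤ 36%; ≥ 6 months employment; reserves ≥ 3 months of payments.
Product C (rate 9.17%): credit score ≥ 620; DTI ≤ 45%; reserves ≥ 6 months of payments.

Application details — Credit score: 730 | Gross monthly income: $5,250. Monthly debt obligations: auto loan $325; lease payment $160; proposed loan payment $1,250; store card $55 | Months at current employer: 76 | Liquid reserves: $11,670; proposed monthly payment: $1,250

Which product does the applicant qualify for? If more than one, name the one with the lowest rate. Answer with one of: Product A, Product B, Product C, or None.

Total debts = (325 + 160 + 1,250 + 55) = 1,790; DTI = 1,790/5,250 = 34.1%.
Reserves = 11,670/1,250 = 9.3 months.
Product A: score 730 ≥ 640; DTI 34.1% ≤ 36%; employment 76 ≥ 24 mo; reserves 9.3 ≥ 2 mo → qualifies.
Product B: score 730 ≥ 680; DTI 34.1% ≤ 36%; employment 76 ≥ 6 mo; reserves 9.3 ≥ 3 mo → qualifies.
Product C: score 730 ≥ 620; DTI 34.1% ≤ 45%; reserves 9.3 ≥ 6 mo → qualifies.
Qualifying: Product A, Product B, Product C. Lowest rate is 4.40% → Product A.

Product A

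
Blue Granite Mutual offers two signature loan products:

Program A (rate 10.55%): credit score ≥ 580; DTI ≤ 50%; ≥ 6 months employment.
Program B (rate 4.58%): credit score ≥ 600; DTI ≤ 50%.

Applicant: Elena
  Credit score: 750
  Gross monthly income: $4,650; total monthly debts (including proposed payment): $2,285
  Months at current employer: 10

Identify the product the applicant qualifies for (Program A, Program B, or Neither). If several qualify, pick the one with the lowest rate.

DTI = 2,285/4,650 = 49.1%.
Program A: score 750 ≥ 580; DTI 49.1% ≤ 50%; employment 10 ≥ 6 mo → qualifies.
Program B: score 750 ≥ 600; DTI 49.1% ≤ 50% → qualifies.
Qualifying: Program A, Program B. Lowest rate is 4.58% → Program B.

Program B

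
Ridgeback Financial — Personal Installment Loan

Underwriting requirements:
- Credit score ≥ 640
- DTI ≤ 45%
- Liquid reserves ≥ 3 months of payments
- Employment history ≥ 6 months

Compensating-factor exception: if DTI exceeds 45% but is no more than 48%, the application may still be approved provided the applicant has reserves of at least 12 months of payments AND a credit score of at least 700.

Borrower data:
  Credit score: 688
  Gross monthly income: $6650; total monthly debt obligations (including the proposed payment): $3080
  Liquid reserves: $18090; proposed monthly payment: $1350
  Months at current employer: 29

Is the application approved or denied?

Credit score 688 ≥ 640 (meets base)
DTI: 3,080 ÷ 6,650 = 46.3%, over the 45% base limit.
Reserves: 18,090 ÷ 1,350 = 13.4 months (meets 3-month minimum)
Employment 29 ≥ 6 months
46.3% falls in the override range (45%–48%), so the compensating-factor test applies.
Override check — reserves: 13.4 mo (ok); score: 688 (below 700).
Override conditions not both satisfied; exception does not apply.

Denied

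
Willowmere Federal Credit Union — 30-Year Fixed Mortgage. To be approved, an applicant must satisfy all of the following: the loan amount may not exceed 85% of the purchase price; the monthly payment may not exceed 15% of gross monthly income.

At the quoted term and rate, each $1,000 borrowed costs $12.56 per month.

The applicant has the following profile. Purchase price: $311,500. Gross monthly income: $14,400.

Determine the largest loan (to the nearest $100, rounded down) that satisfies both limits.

Payment cap: 15% × $14,400 = $2,160/month.
At $12.56 per $1,000, that supports 2,160/12.56 × 1,000 ≈ $171,974 → $171,900.
LTV cap: 85% × $311,500 = $264,775 → $264,700.
Binding constraint: payment-to-income.

$171,900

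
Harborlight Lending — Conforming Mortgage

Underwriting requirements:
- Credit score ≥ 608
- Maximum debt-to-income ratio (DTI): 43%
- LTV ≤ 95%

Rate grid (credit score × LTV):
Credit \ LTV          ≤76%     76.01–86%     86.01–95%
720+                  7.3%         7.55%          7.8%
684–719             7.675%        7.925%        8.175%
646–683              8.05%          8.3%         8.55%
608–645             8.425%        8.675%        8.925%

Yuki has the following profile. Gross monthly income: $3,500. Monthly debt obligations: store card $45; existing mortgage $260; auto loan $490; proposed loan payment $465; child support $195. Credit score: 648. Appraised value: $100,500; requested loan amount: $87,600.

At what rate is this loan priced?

8.55%

Credit score 648 ≥ 608; Total monthly debts = (45 + 260 + 490 + 465 + 195) = 1,455. DTI: 1,455 ÷ 3,500 = 41.6%, within the 43% cap
LTV = 87,600/100,500 = 87.2% ≤ 95%
Row: 648 falls in 646–683. Column: 87.2% falls in 86.01–95%. Rate = 8.55%.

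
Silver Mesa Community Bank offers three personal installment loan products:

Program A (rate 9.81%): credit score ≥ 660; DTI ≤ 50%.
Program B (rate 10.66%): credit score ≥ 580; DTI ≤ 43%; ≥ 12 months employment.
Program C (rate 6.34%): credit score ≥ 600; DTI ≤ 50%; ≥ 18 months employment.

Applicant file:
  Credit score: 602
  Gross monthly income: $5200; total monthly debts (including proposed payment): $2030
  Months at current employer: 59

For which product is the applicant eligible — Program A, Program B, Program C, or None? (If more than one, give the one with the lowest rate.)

Program C

DTI = 2,030/5,200 = 39%.
Program A: score 602 < 660; DTI 39% ≤ 50% → does not qualify.
Program B: score 602 ≥ 580; DTI 39% ≤ 43%; employment 59 ≥ 12 mo → qualifies.
Program C: score 602 ≥ 600; DTI 39% ≤ 50%; employment 59 ≥ 18 mo → qualifies.
Qualifying: Program B, Program C. Lowest rate is 6.34% → Program C.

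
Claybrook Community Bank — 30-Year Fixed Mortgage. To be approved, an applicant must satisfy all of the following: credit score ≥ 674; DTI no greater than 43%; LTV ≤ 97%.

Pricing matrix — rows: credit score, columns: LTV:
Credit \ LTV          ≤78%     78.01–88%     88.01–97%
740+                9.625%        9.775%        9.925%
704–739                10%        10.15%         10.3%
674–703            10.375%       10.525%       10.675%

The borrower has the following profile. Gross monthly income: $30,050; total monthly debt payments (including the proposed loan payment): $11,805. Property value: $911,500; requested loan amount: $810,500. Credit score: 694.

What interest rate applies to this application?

Credit score 694 ≥ 674; DTI = 11,805/30,050 = 39.3% ≤ 43%
Loan-to-value = 810,500/911,500 = 88.9% — pass (97% max)
Row: 694 falls in 674–703. Column: 88.9% falls in 88.01–97%. Rate = 10.675%.

10.675%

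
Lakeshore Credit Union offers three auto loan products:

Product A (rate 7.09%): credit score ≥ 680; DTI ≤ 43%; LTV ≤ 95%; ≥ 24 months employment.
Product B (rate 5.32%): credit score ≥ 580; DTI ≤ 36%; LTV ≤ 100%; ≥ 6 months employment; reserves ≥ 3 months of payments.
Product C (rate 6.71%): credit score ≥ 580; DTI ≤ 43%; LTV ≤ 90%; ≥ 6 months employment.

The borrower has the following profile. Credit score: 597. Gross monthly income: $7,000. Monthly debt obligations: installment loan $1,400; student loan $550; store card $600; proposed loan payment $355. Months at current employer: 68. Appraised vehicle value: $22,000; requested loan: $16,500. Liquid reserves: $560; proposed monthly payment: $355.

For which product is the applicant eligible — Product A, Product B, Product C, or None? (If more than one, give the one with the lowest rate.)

Total debts = (1,400 + 550 + 600 + 355) = 2,905; DTI = 2,905/7,000 = 41.5%.
LTV = 16,500/22,000 = 75%.
Reserves = 560/355 = 1.6 months.
Product A: score 597 < 680; DTI 41.5% ≤ 43%; LTV 75% ≤ 95%; employment 68 ≥ 24 mo → does not qualify.
Product B: score 597 ≥ 580; DTI 41.5% > 36%; LTV 75% ≤ 100%; employment 68 ≥ 6 mo; reserves 1.6 < 3 mo → does not qualify.
Product C: score 597 ≥ 580; DTI 41.5% ≤ 43%; LTV 75% ≤ 90%; employment 68 ≥ 6 mo → qualifies.

Product C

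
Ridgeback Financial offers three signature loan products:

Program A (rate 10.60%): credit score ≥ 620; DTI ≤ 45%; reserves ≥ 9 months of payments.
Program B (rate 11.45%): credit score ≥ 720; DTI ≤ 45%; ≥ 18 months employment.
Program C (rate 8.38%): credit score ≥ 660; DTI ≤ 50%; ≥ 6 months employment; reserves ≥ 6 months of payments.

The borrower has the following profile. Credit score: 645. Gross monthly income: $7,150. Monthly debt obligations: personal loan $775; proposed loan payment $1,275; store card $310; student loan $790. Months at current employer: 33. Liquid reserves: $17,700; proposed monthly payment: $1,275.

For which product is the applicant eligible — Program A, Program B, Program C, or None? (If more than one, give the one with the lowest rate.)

Program A

Total debts = (775 + 1,275 + 310 + 790) = 3,150; DTI = 3,150/7,150 = 44.1%.
Reserves = 17,700/1,275 = 13.9 months.
Program A: score 645 ≥ 620; DTI 44.1% ≤ 45%; reserves 13.9 ≥ 9 mo → qualifies.
Program B: score 645 < 720; DTI 44.1% ≤ 45%; employment 33 ≥ 18 mo → does not qualify.
Program C: score 645 < 660; DTI 44.1% ≤ 50%; employment 33 ≥ 6 mo; reserves 13.9 ≥ 6 mo → does not qualify.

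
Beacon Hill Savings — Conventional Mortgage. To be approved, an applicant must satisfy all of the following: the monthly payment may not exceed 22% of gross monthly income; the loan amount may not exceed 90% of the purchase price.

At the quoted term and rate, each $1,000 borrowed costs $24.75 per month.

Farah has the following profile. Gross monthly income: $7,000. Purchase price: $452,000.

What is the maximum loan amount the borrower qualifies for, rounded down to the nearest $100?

Payment cap: 22% × $7,000 = $1,540/month.
At $24.75 per $1,000, that supports 1,540/24.75 × 1,000 ≈ $62,222 → $62,200.
LTV cap: 90% × $452,000 = $406,800 → $406,800.
Binding constraint: payment-to-income.

$62,200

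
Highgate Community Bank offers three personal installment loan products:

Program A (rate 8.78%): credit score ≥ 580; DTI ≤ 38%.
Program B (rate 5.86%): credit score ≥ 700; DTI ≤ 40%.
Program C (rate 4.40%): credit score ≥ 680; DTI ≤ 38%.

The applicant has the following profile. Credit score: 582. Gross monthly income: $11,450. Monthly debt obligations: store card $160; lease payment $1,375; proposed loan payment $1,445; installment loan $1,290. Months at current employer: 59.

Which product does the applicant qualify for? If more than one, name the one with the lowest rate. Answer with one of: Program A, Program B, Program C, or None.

Total debts = (160 + 1,375 + 1,445 + 1,290) = 4,270; DTI = 4,270/11,450 = 37.3%.
Program A: score 582 ≥ 580; DTI 37.3% ≤ 38% → qualifies.
Program B: score 582 < 700; DTI 37.3% ≤ 40% → does not qualify.
Program C: score 582 < 680; DTI 37.3% ≤ 38% → does not qualify.

Program A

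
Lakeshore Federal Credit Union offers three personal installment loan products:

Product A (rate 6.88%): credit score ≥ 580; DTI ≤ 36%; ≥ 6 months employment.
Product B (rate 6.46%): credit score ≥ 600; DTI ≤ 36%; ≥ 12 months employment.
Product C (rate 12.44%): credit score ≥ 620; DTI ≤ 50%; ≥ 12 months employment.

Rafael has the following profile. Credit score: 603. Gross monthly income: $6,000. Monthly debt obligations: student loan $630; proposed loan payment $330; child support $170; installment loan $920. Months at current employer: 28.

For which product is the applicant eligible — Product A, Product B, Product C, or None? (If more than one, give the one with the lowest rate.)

Total debts = (630 + 330 + 170 + 920) = 2,050; DTI = 2,050/6,000 = 34.2%.
Product A: score 603 ≥ 580; DTI 34.2% ≤ 36%; employment 28 ≥ 6 mo → qualifies.
Product B: score 603 ≥ 600; DTI 34.2% ≤ 36%; employment 28 ≥ 12 mo → qualifies.
Product C: score 603 < 620; DTI 34.2% ≤ 50%; employment 28 ≥ 12 mo → does not qualify.
Qualifying: Product A, Product B. Lowest rate is 6.46% → Product B.

Product B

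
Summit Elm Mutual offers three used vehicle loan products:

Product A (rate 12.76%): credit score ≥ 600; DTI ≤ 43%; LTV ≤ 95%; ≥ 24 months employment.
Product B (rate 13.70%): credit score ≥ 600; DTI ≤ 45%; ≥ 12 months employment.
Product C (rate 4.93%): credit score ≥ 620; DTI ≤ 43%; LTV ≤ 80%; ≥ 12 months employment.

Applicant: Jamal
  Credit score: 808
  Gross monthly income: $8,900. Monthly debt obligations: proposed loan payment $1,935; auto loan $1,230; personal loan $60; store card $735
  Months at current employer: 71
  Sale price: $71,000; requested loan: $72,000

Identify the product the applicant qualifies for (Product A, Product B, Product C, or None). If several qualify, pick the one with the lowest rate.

Total debts = (1,935 + 1,230 + 60 + 735) = 3,960; DTI = 3,960/8,900 = 44.5%.
LTV = 72,000/71,000 = 101.4%.
Product A: score 808 ≥ 600; DTI 44.5% > 43%; LTV 101.4% > 95%; employment 71 ≥ 24 mo → does not qualify.
Product B: score 808 ≥ 600; DTI 44.5% ≤ 45%; employment 71 ≥ 12 mo → qualifies.
Product C: score 808 ≥ 620; DTI 44.5% > 43%; LTV 101.4% > 80%; employment 71 ≥ 12 mo → does not qualify.

Product B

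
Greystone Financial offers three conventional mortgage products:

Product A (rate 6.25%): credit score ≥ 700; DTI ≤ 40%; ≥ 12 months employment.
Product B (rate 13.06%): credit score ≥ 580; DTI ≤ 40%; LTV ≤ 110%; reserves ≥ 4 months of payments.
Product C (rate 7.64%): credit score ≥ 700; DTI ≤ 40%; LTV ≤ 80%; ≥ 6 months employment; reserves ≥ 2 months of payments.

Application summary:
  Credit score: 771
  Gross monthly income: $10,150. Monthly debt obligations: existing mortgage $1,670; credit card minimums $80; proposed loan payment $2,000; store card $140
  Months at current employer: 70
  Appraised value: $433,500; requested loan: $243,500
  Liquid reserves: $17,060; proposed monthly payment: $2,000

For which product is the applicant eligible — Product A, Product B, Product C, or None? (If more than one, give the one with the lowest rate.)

Product A

Total debts = (1,670 + 80 + 2,000 + 140) = 3,890; DTI = 3,890/10,150 = 38.3%.
LTV = 243,500/433,500 = 56.2%.
Reserves = 17,060/2,000 = 8.5 months.
Product A: score 771 ≥ 700; DTI 38.3% ≤ 40%; employment 70 ≥ 12 mo → qualifies.
Product B: score 771 ≥ 580; DTI 38.3% ≤ 40%; LTV 56.2% ≤ 110%; reserves 8.5 ≥ 4 mo → qualifies.
Product C: score 771 ≥ 700; DTI 38.3% ≤ 40%; LTV 56.2% ≤ 80%; employment 70 ≥ 6 mo; reserves 8.5 ≥ 2 mo → qualifies.
Qualifying: Product A, Product B, Product C. Lowest rate is 6.25% → Product A.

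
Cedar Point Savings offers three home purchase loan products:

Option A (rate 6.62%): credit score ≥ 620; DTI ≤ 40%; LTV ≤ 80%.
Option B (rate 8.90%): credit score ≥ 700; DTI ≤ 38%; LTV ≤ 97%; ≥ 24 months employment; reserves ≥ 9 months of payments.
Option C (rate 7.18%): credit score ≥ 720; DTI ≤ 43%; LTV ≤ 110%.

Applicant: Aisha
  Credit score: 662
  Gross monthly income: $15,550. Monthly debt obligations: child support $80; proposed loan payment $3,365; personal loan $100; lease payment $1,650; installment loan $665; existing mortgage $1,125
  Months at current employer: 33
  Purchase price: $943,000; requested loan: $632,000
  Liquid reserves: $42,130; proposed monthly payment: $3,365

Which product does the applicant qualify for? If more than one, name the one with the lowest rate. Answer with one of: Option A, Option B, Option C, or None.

Total debts = (80 + 3,365 + 100 + 1,650 + 665 + 1,125) = 6,985; DTI = 6,985/15,550 = 44.9%.
LTV = 632,000/943,000 = 67%.
Reserves = 42,130/3,365 = 12.5 months.
Option A: score 662 ≥ 620; DTI 44.9% > 40%; LTV 67% ≤ 80% → does not qualify.
Option B: score 662 < 700; DTI 44.9% > 38%; LTV 67% ≤ 97%; employment 33 ≥ 24 mo; reserves 12.5 ≥ 9 mo → does not qualify.
Option C: score 662 < 720; DTI 44.9% > 43%; LTV 67% ≤ 110% → does not qualify.

None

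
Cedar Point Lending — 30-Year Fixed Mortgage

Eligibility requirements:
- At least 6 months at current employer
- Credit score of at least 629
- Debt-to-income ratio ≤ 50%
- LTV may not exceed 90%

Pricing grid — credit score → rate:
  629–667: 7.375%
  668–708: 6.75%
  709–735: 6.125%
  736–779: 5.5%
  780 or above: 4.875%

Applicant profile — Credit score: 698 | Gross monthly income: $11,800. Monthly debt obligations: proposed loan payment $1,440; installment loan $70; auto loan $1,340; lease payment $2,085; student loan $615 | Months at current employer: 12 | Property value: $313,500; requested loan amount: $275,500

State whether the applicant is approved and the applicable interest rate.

Approved at 6.75%

Credit score 698 ≥ 629 (meets minimum)
LTV = 275,500/313,500 = 87.9% ≤ 90%
Total monthly debts = (1,440 + 70 + 1,340 + 2,085 + 615) = 5,550. DTI: 5,550 ÷ 11,800 = 47%, within the 50% cap
Employment 12 ≥ 6 months
All requirements met. Score 698 falls in the 668–708 tier → 6.75%.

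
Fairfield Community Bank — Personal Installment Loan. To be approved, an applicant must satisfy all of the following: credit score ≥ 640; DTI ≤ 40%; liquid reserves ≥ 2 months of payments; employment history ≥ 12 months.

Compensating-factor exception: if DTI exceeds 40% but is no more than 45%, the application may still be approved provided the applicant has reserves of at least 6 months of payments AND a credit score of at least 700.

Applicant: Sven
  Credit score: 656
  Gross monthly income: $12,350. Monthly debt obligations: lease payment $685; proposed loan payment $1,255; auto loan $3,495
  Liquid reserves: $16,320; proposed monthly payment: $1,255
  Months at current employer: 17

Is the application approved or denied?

Denied

Credit score 656 ≥ 640 (meets base)
Total debts = (685 + 1,255 + 3,495) = 5,435. DTI = 5,435/12,350 = 44% > 40% — standard DTI limit exceeded.
Liquid reserves cover 16,320/1,255 = 13.0 months — ≥ 2 required
Employment 17 ≥ 12 months
44% falls in the override range (40%–45%), so the compensating-factor test applies.
Override check — reserves: 13.0 mo (ok); score: 656 (below 700).
Override conditions not both satisfied; exception does not apply.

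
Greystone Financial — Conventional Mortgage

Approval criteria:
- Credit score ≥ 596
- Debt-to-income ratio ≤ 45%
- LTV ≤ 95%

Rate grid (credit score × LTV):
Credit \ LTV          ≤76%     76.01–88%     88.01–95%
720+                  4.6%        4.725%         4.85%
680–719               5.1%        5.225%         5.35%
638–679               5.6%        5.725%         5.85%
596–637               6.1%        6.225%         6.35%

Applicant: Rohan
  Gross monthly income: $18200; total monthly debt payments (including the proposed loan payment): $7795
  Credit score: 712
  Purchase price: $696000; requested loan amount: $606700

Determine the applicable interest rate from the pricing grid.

5.225%

Credit score 712 ≥ 596; DTI = 7,795/18,200 = 42.8% ≤ 45%
LTV: 606,700 ÷ 696,000 = 87.2%, within 95% cap
Score 712 is in the 680–719 band; LTV 87.2% is in the 76.01–88% band → 5.225%.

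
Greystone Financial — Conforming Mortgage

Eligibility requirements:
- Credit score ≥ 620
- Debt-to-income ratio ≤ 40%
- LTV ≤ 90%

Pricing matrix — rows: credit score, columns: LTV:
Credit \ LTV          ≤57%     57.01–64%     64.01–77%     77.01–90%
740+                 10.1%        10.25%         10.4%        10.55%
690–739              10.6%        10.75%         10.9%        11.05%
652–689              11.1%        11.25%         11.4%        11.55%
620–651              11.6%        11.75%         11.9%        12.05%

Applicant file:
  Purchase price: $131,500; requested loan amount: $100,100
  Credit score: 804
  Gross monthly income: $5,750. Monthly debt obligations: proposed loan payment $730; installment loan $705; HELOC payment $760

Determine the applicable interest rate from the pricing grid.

Credit score 804 ≥ 620; Total monthly debts = (730 + 705 + 760) = 2,195. DTI: 2,195 ÷ 5,750 = 38.2%, within the 40% cap
LTV = 100,100/131,500 = 76.1% ≤ 90%
Score 804 is in the 740+ band; LTV 76.1% is in the 64.01–77% band → 10.4%.

10.4%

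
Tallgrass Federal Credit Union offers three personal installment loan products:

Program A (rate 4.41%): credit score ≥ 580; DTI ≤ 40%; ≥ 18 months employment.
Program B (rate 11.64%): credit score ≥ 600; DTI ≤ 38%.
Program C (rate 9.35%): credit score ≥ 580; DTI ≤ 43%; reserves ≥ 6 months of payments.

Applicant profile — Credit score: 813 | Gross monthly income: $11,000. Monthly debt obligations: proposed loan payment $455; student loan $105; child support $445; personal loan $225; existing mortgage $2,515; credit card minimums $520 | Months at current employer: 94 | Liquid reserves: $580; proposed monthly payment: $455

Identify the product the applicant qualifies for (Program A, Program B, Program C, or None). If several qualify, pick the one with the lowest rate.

Program A

Total debts = (455 + 105 + 445 + 225 + 2,515 + 520) = 4,265; DTI = 4,265/11,000 = 38.8%.
Reserves = 580/455 = 1.3 months.
Program A: score 813 ≥ 580; DTI 38.8% ≤ 40%; employment 94 ≥ 18 mo → qualifies.
Program B: score 813 ≥ 600; DTI 38.8% > 38% → does not qualify.
Program C: score 813 ≥ 580; DTI 38.8% ≤ 43%; reserves 1.3 < 6 mo → does not qualify.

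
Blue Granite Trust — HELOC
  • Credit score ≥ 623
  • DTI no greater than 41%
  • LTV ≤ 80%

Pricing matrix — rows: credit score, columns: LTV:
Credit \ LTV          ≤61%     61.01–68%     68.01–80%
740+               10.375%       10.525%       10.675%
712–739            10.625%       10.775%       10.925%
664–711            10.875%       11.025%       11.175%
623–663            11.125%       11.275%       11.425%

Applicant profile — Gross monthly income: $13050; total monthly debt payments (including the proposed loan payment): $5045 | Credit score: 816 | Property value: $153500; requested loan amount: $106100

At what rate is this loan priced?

10.675%

Credit score 816 ≥ 623; Debt-to-income = 5,045/13,050 = 38.7% — meets 41% limit
LTV: 106,100 ÷ 153,500 = 69.1%, within 80% cap
Score 816 is in the 740+ band; LTV 69.1% is in the 68.01–80% band → 10.675%.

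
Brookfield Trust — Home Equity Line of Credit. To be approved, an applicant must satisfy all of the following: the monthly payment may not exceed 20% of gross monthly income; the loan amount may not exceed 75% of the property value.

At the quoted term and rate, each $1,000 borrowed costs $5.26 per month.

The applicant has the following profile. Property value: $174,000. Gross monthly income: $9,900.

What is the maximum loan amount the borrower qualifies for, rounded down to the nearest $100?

$130,500

Payment cap: 20% × $9,900 = $1,980/month.
At $5.26 per $1,000, that supports 1,980/5.26 × 1,000 ≈ $376,425 → $376,400.
LTV cap: 75% × $174,000 = $130,500 → $130,500.
Binding constraint: loan-to-value.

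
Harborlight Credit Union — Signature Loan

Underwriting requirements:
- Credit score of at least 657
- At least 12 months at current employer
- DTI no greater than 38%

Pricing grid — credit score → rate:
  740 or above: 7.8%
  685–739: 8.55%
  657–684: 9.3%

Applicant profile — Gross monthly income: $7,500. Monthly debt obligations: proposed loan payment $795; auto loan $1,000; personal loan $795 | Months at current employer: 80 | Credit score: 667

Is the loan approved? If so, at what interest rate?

Credit score 667 ≥ 657 (meets minimum)
Total monthly debts = (795 + 1,000 + 795) = 2,590. Debt-to-income = 2,590/7,500 = 34.5% — meets 38% limit
Employment 80 ≥ 12 months
All requirements met. Score 667 falls in the 657–684 tier → 9.3%.

Approved at 9.3%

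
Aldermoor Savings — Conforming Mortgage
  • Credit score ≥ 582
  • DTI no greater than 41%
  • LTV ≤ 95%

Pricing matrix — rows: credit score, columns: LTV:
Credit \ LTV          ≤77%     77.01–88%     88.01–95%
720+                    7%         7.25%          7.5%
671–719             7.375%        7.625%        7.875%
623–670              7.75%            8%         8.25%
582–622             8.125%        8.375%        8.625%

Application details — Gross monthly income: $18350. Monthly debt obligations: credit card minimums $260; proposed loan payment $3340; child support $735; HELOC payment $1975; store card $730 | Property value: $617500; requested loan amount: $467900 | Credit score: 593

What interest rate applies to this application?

Credit score 593 ≥ 582; Total monthly debts = (260 + 3,340 + 735 + 1,975 + 730) = 7,040. DTI: 7,040 ÷ 18,350 = 38.4%, within the 41% cap
LTV: 467,900 ÷ 617,500 = 75.8%, within 95% cap
Row: 593 falls in 582–622. Column: 75.8% falls in ≤77%. Rate = 8.125%.

8.125%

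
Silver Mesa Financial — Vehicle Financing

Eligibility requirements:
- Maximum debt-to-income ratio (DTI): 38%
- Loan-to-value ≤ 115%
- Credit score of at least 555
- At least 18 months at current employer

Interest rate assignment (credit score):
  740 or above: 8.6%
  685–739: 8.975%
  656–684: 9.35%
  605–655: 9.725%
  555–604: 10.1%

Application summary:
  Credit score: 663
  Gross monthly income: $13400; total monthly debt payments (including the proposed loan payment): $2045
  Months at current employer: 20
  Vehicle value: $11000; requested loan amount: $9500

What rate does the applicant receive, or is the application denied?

Approved at 9.35%

Credit score 663 ≥ 555 (meets minimum)
Employment 20 ≥ 18 months
DTI = 2,045/13,400 = 15.3% ≤ 38%
Loan-to-value = 9,500/11,000 = 86.4% — pass (115% max)
All requirements met. Score 663 falls in the 656–684 tier → 9.35%.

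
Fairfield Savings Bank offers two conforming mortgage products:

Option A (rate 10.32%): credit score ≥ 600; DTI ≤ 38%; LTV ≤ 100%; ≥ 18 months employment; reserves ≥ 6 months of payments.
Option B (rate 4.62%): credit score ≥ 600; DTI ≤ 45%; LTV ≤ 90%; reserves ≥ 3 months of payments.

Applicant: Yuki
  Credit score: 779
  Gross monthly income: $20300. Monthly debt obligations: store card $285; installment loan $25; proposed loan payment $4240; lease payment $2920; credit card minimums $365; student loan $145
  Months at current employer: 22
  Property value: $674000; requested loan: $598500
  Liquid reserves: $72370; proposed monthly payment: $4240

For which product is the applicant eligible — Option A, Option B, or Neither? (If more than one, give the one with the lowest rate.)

Option B

Total debts = (285 + 25 + 4,240 + 2,920 + 365 + 145) = 7,980; DTI = 7,980/20,300 = 39.3%.
LTV = 598,500/674,000 = 88.8%.
Reserves = 72,370/4,240 = 17.1 months.
Option A: score 779 ≥ 600; DTI 39.3% > 38%; LTV 88.8% ≤ 100%; employment 22 ≥ 18 mo; reserves 17.1 ≥ 6 mo → does not qualify.
Option B: score 779 ≥ 600; DTI 39.3% ≤ 45%; LTV 88.8% ≤ 90%; reserves 17.1 ≥ 3 mo → qualifies.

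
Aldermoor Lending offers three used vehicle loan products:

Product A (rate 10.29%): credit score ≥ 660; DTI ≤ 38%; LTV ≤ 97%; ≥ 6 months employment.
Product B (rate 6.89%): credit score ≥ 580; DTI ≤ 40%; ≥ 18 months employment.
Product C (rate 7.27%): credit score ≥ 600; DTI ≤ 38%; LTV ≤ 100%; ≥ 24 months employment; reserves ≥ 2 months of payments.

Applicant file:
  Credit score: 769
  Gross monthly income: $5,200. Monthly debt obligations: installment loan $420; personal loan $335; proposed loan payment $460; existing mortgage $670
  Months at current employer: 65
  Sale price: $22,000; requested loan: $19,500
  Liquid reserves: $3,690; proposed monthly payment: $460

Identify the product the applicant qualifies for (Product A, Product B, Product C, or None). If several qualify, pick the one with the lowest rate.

Product B

Total debts = (420 + 335 + 460 + 670) = 1,885; DTI = 1,885/5,200 = 36.2%.
LTV = 19,500/22,000 = 88.6%.
Reserves = 3,690/460 = 8.0 months.
Product A: score 769 ≥ 660; DTI 36.2% ≤ 38%; LTV 88.6% ≤ 97%; employment 65 ≥ 6 mo → qualifies.
Product B: score 769 ≥ 580; DTI 36.2% ≤ 40%; employment 65 ≥ 18 mo → qualifies.
Product C: score 769 ≥ 600; DTI 36.2% ≤ 38%; LTV 88.6% ≤ 100%; employment 65 ≥ 24 mo; reserves 8.0 ≥ 2 mo → qualifies.
Qualifying: Product A, Product B, Product C. Lowest rate is 6.89% → Product B.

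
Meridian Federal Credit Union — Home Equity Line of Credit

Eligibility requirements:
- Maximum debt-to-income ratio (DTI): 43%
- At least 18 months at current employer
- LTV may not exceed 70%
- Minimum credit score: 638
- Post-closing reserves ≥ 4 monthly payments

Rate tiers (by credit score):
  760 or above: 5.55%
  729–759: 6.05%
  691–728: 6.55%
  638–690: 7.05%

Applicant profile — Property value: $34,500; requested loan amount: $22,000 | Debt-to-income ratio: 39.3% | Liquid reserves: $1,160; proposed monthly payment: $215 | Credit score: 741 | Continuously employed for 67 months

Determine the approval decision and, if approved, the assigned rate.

Credit score 741 ≥ 638 (meets minimum)
Reserves: 1,160 ÷ 215 = 5.4 months (meets 4-month minimum)
DTI 39.3% ≤ 43%
Loan-to-value = 22,000/34,500 = 63.8% — pass (70% max)
Employment 67 ≥ 18 months
All requirements met. Score 741 falls in the 729–759 tier → 6.05%.

Approved at 6.05%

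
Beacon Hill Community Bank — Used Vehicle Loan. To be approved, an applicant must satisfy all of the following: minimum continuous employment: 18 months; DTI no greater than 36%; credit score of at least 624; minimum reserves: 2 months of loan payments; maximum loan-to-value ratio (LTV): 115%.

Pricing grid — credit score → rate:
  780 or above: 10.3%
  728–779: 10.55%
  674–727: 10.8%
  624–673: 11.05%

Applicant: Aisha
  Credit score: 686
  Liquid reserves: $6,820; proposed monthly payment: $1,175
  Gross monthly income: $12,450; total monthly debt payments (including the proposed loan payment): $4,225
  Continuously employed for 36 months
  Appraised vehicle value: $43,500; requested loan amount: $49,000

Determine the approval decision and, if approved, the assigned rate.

Credit score 686 ≥ 624 (meets minimum)
Employment 36 ≥ 18 months
LTV: 49,000 ÷ 43,500 = 112.6%, within 115% cap
DTI = 4,225/12,450 = 33.9% ≤ 36%
Reserves: 6,820 ÷ 1,175 = 5.8 months (meets 2-month minimum)
All requirements met. Score 686 falls in the 674–727 tier → 10.8%.

Approved at 10.8%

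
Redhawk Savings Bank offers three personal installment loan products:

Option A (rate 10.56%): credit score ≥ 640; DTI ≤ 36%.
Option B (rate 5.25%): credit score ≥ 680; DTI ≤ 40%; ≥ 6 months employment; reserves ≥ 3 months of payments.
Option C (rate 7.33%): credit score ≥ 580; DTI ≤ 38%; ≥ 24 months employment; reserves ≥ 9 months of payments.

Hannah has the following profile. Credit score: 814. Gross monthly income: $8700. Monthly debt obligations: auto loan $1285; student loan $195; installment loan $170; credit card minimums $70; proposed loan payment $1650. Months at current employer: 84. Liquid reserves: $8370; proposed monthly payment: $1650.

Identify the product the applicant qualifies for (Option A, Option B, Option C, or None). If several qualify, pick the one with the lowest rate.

Option B

Total debts = (1,285 + 195 + 170 + 70 + 1,650) = 3,370; DTI = 3,370/8,700 = 38.7%.
Reserves = 8,370/1,650 = 5.1 months.
Option A: score 814 ≥ 640; DTI 38.7% > 36% → does not qualify.
Option B: score 814 ≥ 680; DTI 38.7% ≤ 40%; employment 84 ≥ 6 mo; reserves 5.1 ≥ 3 mo → qualifies.
Option C: score 814 ≥ 580; DTI 38.7% > 38%; employment 84 ≥ 24 mo; reserves 5.1 < 9 mo → does not qualify.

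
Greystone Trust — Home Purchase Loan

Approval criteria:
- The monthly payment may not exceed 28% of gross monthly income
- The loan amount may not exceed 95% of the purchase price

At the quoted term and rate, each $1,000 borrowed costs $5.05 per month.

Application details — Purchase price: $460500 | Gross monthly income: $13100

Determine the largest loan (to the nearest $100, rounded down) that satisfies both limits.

$437,400

Payment cap: 28% × $13,100 = $3,668/month.
At $5.05 per $1,000, that supports 3,668/5.05 × 1,000 ≈ $726,336 → $726,300.
LTV cap: 95% × $460,500 = $437,475 → $437,400.
Binding constraint: loan-to-value.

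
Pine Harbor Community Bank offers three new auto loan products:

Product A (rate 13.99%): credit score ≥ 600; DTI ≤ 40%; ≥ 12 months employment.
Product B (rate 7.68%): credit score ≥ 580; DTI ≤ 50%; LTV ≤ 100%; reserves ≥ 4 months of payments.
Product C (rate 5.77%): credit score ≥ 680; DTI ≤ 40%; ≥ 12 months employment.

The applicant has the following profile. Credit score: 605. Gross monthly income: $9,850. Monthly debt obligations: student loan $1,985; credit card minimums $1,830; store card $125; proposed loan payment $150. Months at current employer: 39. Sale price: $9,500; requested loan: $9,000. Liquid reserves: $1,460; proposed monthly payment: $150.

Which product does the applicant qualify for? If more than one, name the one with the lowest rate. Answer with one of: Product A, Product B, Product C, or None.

Total debts = (1,985 + 1,830 + 125 + 150) = 4,090; DTI = 4,090/9,850 = 41.5%.
LTV = 9,000/9,500 = 94.7%.
Reserves = 1,460/150 = 9.7 months.
Product A: score 605 ≥ 600; DTI 41.5% > 40%; employment 39 ≥ 12 mo → does not qualify.
Product B: score 605 ≥ 580; DTI 41.5% ≤ 50%; LTV 94.7% ≤ 100%; reserves 9.7 ≥ 4 mo → qualifies.
Product C: score 605 < 680; DTI 41.5% > 40%; employment 39 ≥ 12 mo → does not qualify.

Product B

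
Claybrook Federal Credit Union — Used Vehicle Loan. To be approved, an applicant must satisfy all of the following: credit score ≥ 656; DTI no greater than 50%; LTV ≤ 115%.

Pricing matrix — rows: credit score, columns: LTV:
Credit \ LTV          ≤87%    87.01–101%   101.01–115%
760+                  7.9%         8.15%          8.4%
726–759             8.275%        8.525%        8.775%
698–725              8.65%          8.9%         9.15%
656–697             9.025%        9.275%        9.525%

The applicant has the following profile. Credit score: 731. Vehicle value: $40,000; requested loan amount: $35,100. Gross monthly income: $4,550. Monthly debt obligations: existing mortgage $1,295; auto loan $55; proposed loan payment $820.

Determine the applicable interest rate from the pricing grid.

Credit score 731 ≥ 656; Total monthly debts = (1,295 + 55 + 820) = 2,170. DTI: 2,170 ÷ 4,550 = 47.7%, within the 50% cap
LTV: 35,100 ÷ 40,000 = 87.8%, within 115% cap
Score 731 is in the 726–759 band; LTV 87.8% is in the 87.01–101% band → 8.525%.

8.525%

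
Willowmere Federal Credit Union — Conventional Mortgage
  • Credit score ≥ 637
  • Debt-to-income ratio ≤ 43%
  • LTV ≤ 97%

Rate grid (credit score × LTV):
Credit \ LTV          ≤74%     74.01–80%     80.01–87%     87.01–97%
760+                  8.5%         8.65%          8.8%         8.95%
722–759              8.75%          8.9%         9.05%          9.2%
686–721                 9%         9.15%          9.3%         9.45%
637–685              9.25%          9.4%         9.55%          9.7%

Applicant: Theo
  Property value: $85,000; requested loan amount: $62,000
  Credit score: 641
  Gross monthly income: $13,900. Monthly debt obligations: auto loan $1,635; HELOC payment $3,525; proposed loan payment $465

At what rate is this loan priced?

Credit score 641 ≥ 637; Total monthly debts = (1,635 + 3,525 + 465) = 5,625. DTI = 5,625/13,900 = 40.5% ≤ 43%
LTV: 62,000 ÷ 85,000 = 72.9%, within 97% cap
Score 641 is in the 637–685 band; LTV 72.9% is in the ≤74% band → 9.25%.

9.25%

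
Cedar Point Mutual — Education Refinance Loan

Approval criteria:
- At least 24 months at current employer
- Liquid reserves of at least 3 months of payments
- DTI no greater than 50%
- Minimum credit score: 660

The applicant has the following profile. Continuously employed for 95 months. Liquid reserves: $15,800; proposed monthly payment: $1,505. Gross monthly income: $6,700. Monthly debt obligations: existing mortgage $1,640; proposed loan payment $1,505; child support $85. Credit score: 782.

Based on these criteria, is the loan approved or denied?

Employment 95 ≥ 24 months
Liquid reserves cover 15,800/1,505 = 10.5 months — ≥ 3 required
Total monthly debts = (1,640 + 1,505 + 85) = 3,230. DTI: 3,230 ÷ 6,700 = 48.2%, within the 50% cap
Credit score 782 ≥ 660 (meets)
All criteria satisfied.

Approved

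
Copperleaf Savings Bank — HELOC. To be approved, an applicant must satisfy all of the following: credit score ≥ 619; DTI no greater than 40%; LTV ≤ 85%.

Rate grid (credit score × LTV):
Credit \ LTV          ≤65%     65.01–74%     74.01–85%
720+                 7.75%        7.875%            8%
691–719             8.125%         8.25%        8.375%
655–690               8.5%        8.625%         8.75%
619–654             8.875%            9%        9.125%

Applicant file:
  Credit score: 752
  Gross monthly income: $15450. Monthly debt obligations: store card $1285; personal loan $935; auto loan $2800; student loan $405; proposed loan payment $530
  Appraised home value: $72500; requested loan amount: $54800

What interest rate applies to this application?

8%

Credit score 752 ≥ 619; Total monthly debts = (1,285 + 935 + 2,800 + 405 + 530) = 5,955. Debt-to-income = 5,955/15,450 = 38.5% — meets 40% limit
LTV: 54,800 ÷ 72,500 = 75.6%, within 85% cap
Score 752 is in the 720+ band; LTV 75.6% is in the 74.01–85% band → 8%.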